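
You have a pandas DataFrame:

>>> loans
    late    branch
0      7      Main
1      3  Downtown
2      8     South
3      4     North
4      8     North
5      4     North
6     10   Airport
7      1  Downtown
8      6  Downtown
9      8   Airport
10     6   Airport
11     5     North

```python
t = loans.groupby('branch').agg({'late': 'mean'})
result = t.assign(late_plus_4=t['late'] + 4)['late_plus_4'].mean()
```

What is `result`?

10.3166666667

group by branch, mean of late:
              late
branch            
Airport   8.000000
Downtown  3.333333
Main      7.000000
North     5.250000
South     8.000000
add column late_plus_4 = t['late'] + 4:
              late  late_plus_4
branch                         
Airport   8.000000    12.000000
Downtown  3.333333     7.333333
Main      7.000000    11.000000
North     5.250000     9.250000
South     8.000000    12.000000
mean of column 'late_plus_4' → 10.3166666667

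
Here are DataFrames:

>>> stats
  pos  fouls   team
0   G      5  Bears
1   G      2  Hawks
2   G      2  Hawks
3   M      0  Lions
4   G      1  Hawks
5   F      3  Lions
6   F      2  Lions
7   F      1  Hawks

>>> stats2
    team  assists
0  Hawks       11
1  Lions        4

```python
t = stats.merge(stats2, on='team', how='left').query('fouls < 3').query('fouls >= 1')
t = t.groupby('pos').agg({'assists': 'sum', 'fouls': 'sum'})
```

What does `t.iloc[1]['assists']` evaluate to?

33.0

merge on 'team' (how='left') → 8 rows:
  pos  fouls   team  assists
0   G      5  Bears      NaN
1   G      2  Hawks     11.0
2   G      2  Hawks     11.0
3   M      0  Lions      4.0
4   G      1  Hawks     11.0
5   F      3  Lions      4.0
6   F      2  Lions      4.0
7   F      1  Hawks     11.0
filter rows where fouls < 3:
  pos  fouls   team  assists
1   G      2  Hawks     11.0
2   G      2  Hawks     11.0
3   M      0  Lions      4.0
4   G      1  Hawks     11.0
6   F      2  Lions      4.0
7   F      1  Hawks     11.0
filter rows where fouls >= 1:
  pos  fouls   team  assists
1   G      2  Hawks     11.0
2   G      2  Hawks     11.0
4   G      1  Hawks     11.0
6   F      2  Lions      4.0
7   F      1  Hawks     11.0
group by pos: sum(assists), sum(fouls):
     assists  fouls
pos                
F       15.0      3
G       33.0      5
Reading off the value at position 1, column 'assists', we get 33.0.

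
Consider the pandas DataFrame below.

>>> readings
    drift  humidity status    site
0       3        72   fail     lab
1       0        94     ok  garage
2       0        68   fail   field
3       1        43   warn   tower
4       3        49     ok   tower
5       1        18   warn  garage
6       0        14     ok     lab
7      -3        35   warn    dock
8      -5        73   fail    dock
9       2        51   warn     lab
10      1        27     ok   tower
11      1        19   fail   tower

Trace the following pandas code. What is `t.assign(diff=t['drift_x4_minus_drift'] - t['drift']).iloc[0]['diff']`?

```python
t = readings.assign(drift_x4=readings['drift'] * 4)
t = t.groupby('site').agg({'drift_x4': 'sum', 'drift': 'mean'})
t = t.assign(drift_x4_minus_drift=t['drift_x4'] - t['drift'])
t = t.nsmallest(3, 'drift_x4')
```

add column drift_x4 = readings['drift'] * 4:
    drift  humidity status    site  drift_x4
0       3        72   fail     lab        12
1       0        94     ok  garage         0
2       0        68   fail   field         0
3       1        43   warn   tower         4
4       3        49     ok   tower        12
5       1        18   warn  garage         4
6       0        14     ok     lab         0
7      -3        35   warn    dock       -12
8      -5        73   fail    dock       -20
9       2        51   warn     lab         8
10      1        27     ok   tower         4
11      1        19   fail   tower         4
group by site: sum(drift_x4), mean(drift):
        drift_x4     drift
site                      
dock         -32 -4.000000
field          0  0.000000
garage         4  0.500000
lab           20  1.666667
tower         24  1.500000
add column drift_x4_minus_drift = t['drift_x4'] - t['drift']:
        drift_x4     drift  drift_x4_minus_drift
site                                            
dock         -32 -4.000000            -28.000000
field          0  0.000000              0.000000
garage         4  0.500000              3.500000
lab           20  1.666667             18.333333
tower         24  1.500000             22.500000
take 3 rows with smallest drift_x4:
        drift_x4  drift  drift_x4_minus_drift
site                                         
dock         -32   -4.0                 -28.0
field          0    0.0                   0.0
garage         4    0.5                   3.5
add column diff = t['drift_x4_minus_drift'] - t['drift']:
        drift_x4  drift  drift_x4_minus_drift  diff
site                                               
dock         -32   -4.0                 -28.0 -24.0
field          0    0.0                   0.0   0.0
garage         4    0.5                   3.5   3.0

-24.0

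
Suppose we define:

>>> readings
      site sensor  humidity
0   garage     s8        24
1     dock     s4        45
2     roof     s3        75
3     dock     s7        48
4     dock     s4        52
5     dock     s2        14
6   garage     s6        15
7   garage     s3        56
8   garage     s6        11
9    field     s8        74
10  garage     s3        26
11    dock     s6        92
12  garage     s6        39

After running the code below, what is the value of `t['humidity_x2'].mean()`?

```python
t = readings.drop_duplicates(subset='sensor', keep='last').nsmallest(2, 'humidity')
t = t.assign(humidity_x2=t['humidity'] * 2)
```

40.0

drop duplicate sensor (keep=last):
      site sensor  humidity
3     dock     s7        48
4     dock     s4        52
5     dock     s2        14
9    field     s8        74
10  garage     s3        26
12  garage     s6        39
take 2 rows with smallest humidity:
      site sensor  humidity
5     dock     s2        14
10  garage     s3        26
add column humidity_x2 = t['humidity'] * 2:
      site sensor  humidity  humidity_x2
5     dock     s2        14           28
10  garage     s3        26           52
So mean() = 40.0.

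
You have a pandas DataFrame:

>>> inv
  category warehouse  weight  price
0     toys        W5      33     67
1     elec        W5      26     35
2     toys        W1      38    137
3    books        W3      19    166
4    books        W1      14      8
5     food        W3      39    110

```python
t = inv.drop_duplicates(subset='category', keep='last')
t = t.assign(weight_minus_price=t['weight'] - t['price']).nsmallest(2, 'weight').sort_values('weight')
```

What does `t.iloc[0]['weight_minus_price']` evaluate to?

drop duplicate category (keep=last):
  category warehouse  weight  price
1     elec        W5      26     35
2     toys        W1      38    137
4    books        W1      14      8
5     food        W3      39    110
add column weight_minus_price = t['weight'] - t['price']:
  category warehouse  weight  price  weight_minus_price
1     elec        W5      26     35                  -9
2     toys        W1      38    137                 -99
4    books        W1      14      8                   6
5     food        W3      39    110                 -71
take 2 rows with smallest weight:
  category warehouse  weight  price  weight_minus_price
4    books        W1      14      8                   6
1     elec        W5      26     35                  -9
sort by weight:
  category warehouse  weight  price  weight_minus_price
4    books        W1      14      8                   6
1     elec        W5      26     35                  -9
So iloc[0]['weight_minus_price'] = 6.

6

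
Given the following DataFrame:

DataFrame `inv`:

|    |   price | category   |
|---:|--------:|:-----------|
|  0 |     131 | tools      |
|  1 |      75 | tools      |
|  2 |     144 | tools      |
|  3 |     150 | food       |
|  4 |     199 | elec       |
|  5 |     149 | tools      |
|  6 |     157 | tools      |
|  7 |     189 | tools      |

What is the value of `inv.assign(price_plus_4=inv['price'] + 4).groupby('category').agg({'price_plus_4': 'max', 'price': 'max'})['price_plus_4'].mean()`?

add column price_plus_4 = inv['price'] + 4:
   price category  price_plus_4
0    131    tools           135
1     75    tools            79
2    144    tools           148
3    150     food           154
4    199     elec           203
5    149    tools           153
6    157    tools           161
7    189    tools           193
group by category: max(price_plus_4), max(price):
          price_plus_4  price
category                     
elec               203    199
food               154    150
tools              193    189
Hence 183.333333333.

183.333333333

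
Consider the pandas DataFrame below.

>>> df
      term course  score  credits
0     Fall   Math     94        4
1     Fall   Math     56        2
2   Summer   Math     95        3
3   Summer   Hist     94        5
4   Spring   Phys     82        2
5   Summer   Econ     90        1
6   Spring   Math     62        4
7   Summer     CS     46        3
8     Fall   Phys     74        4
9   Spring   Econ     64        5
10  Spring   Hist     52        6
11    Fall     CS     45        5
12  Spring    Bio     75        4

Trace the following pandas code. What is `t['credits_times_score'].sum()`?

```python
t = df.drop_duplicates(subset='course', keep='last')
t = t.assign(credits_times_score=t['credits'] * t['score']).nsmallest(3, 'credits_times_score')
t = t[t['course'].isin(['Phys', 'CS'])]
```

521

drop duplicate course (keep=last):
      term course  score  credits
6   Spring   Math     62        4
8     Fall   Phys     74        4
9   Spring   Econ     64        5
10  Spring   Hist     52        6
11    Fall     CS     45        5
12  Spring    Bio     75        4
add column credits_times_score = t['credits'] * t['score']:
      term course  score  credits  credits_times_score
6   Spring   Math     62        4                  248
8     Fall   Phys     74        4                  296
9   Spring   Econ     64        5                  320
10  Spring   Hist     52        6                  312
11    Fall     CS     45        5                  225
12  Spring    Bio     75        4                  300
take 3 rows with smallest credits_times_score:
      term course  score  credits  credits_times_score
11    Fall     CS     45        5                  225
6   Spring   Math     62        4                  248
8     Fall   Phys     74        4                  296
filter rows where course in ['Phys', 'CS']:
    term course  score  credits  credits_times_score
11  Fall     CS     45        5                  225
8   Fall   Phys     74        4                  296
Then the sum of column 'credits_times_score': 521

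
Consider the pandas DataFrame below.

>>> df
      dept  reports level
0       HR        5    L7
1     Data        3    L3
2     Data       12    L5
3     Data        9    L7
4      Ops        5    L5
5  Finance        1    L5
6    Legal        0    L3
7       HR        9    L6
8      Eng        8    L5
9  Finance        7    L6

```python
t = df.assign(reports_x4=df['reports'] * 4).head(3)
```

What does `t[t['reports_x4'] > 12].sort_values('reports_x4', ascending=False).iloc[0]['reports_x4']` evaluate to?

add column reports_x4 = df['reports'] * 4:
      dept  reports level  reports_x4
0       HR        5    L7          20
1     Data        3    L3          12
2     Data       12    L5          48
3     Data        9    L7          36
4      Ops        5    L5          20
5  Finance        1    L5           4
6    Legal        0    L3           0
7       HR        9    L6          36
8      Eng        8    L5          32
9  Finance        7    L6          28
take first 3 rows:
   dept  reports level  reports_x4
0    HR        5    L7          20
1  Data        3    L3          12
2  Data       12    L5          48
filter rows where reports_x4 > 12:
   dept  reports level  reports_x4
0    HR        5    L7          20
2  Data       12    L5          48
sort by reports_x4 descending:
   dept  reports level  reports_x4
2  Data       12    L5          48
0    HR        5    L7          20

48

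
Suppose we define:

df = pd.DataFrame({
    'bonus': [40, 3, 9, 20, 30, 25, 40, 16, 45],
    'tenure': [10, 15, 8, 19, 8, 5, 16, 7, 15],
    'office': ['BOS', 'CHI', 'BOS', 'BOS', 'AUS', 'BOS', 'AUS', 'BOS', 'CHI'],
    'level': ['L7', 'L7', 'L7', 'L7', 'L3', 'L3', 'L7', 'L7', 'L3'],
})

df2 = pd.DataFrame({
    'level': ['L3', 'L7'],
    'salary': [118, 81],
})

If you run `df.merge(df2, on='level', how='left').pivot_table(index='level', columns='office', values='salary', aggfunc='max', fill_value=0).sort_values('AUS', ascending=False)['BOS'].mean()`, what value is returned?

99.5

merge on 'level' (how='left') → 9 rows:
   bonus  tenure office level  salary
0     40      10    BOS    L7      81
1      3      15    CHI    L7      81
2      9       8    BOS    L7      81
3     20      19    BOS    L7      81
4     30       8    AUS    L3     118
5     25       5    BOS    L3     118
6     40      16    AUS    L7      81
7     16       7    BOS    L7      81
8     45      15    CHI    L3     118
pivot: rows=level, cols=office, max(salary):
office  AUS  BOS  CHI
level                
L3      118  118  118
L7       81   81   81
sort by AUS descending:
office  AUS  BOS  CHI
level                
L3      118  118  118
L7       81   81   81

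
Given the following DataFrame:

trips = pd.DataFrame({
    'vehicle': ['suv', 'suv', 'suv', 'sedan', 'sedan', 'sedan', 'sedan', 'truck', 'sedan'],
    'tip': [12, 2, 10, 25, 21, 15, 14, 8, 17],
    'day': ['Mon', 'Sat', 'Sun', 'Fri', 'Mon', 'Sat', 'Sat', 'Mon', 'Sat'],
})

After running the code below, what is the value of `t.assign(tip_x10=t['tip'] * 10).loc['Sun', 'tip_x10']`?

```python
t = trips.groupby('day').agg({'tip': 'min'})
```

100

group by day, min of tip:
     tip
day     
Fri   25
Mon    8
Sat    2
Sun   10
add column tip_x10 = t['tip'] * 10:
     tip  tip_x10
day              
Fri   25      250
Mon    8       80
Sat    2       20
Sun   10      100
Hence 100.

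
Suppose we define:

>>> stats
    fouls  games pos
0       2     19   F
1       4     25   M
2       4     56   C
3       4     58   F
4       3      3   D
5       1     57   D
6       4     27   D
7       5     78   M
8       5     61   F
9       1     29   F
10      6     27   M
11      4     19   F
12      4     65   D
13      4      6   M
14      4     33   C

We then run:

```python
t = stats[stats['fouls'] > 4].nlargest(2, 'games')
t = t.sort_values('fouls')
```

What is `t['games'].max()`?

78

filter rows where fouls > 4:
    fouls  games pos
7       5     78   M
8       5     61   F
10      6     27   M
take 2 rows with largest games:
   fouls  games pos
7      5     78   M
8      5     61   F
sort by fouls:
   fouls  games pos
7      5     78   M
8      5     61   F
Taking the max of column 'games' gives 78.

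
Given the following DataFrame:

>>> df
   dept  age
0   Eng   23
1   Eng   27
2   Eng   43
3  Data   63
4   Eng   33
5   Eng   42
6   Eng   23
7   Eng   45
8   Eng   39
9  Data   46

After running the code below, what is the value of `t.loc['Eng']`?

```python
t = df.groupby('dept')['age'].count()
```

8

group by dept, count of age:
dept
Data    2
Eng     8
Name: age, dtype: int64
Finally, value at index 'Eng' = 8.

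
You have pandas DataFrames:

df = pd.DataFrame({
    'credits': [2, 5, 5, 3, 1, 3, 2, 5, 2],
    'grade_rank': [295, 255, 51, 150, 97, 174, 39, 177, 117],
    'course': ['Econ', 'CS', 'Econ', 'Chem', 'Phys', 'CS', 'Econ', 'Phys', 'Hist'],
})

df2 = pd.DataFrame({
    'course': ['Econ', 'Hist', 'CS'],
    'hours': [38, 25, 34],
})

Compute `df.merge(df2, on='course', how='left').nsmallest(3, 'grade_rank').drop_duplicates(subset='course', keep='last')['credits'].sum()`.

merge on 'course' (how='left') → 9 rows:
   credits  grade_rank course  hours
0        2         295   Econ   38.0
1        5         255     CS   34.0
2        5          51   Econ   38.0
3        3         150   Chem    NaN
4        1          97   Phys    NaN
5        3         174     CS   34.0
6        2          39   Econ   38.0
7        5         177   Phys    NaN
8        2         117   Hist   25.0
take 3 rows with smallest grade_rank:
   credits  grade_rank course  hours
6        2          39   Econ   38.0
2        5          51   Econ   38.0
4        1          97   Phys    NaN
drop duplicate course (keep=last):
   credits  grade_rank course  hours
2        5          51   Econ   38.0
4        1          97   Phys    NaN
sum of column 'credits' → 6

6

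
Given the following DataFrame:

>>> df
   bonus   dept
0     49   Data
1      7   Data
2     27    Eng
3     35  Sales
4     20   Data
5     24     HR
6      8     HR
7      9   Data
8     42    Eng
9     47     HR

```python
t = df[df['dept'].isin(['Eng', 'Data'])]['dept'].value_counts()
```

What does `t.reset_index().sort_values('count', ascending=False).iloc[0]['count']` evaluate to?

filter rows where dept in ['Eng', 'Data']:
   bonus  dept
0     49  Data
1      7  Data
2     27   Eng
4     20  Data
7      9  Data
8     42   Eng
value_counts of dept:
dept
Data    4
Eng     2
Name: count, dtype: int64
reset_index():
   dept  count
0  Data      4
1   Eng      2
sort by count descending:
   dept  count
0  Data      4
1   Eng      2

4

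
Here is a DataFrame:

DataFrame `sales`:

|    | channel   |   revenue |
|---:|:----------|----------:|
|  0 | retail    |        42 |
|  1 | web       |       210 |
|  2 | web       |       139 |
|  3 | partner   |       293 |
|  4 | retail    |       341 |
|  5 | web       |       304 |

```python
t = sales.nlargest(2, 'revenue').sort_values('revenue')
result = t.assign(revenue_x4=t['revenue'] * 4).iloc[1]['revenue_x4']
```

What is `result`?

1364

take 2 rows with largest revenue:
  channel  revenue
4  retail      341
5     web      304
sort by revenue:
  channel  revenue
5     web      304
4  retail      341
add column revenue_x4 = t['revenue'] * 4:
  channel  revenue  revenue_x4
5     web      304        1216
4  retail      341        1364
Reading off the value at position 1, column 'revenue_x4', we get 1364.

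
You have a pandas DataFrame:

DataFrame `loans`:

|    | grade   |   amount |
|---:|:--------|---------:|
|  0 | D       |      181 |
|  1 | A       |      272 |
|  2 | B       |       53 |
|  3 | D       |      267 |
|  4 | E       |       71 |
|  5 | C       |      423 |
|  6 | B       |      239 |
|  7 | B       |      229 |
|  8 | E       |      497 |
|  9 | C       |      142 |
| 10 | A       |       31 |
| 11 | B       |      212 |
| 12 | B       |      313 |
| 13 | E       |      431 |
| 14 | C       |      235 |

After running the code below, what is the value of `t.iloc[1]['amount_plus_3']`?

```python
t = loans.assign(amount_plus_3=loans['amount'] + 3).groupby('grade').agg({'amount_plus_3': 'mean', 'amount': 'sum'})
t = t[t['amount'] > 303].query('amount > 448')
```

add column amount_plus_3 = loans['amount'] + 3:
   grade  amount  amount_plus_3
0      D     181            184
1      A     272            275
2      B      53             56
3      D     267            270
4      E      71             74
5      C     423            426
6      B     239            242
7      B     229            232
8      E     497            500
9      C     142            145
10     A      31             34
11     B     212            215
12     B     313            316
13     E     431            434
14     C     235            238
group by grade: mean(amount_plus_3), sum(amount):
       amount_plus_3  amount
grade                       
A         154.500000     303
B         212.200000    1046
C         269.666667     800
D         227.000000     448
E         336.000000     999
filter rows where amount > 303:
       amount_plus_3  amount
grade                       
B         212.200000    1046
C         269.666667     800
D         227.000000     448
E         336.000000     999
filter rows where amount > 448:
       amount_plus_3  amount
grade                       
B         212.200000    1046
C         269.666667     800
E         336.000000     999
Taking the value at position 1, column 'amount_plus_3' gives 269.666666667.

269.666666667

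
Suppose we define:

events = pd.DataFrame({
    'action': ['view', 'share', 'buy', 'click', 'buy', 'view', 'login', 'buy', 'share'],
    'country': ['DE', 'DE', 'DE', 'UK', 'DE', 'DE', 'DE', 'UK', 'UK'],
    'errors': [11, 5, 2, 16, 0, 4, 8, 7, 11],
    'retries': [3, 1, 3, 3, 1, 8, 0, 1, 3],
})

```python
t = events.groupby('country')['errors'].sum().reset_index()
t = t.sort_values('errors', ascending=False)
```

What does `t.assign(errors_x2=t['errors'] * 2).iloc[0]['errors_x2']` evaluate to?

group by country, sum of errors:
country
DE    30
UK    34
Name: errors, dtype: int64
reset_index():
  country  errors
0      DE      30
1      UK      34
sort by errors descending:
  country  errors
1      UK      34
0      DE      30
add column errors_x2 = t['errors'] * 2:
  country  errors  errors_x2
1      UK      34         68
0      DE      30         60
Hence 68.

68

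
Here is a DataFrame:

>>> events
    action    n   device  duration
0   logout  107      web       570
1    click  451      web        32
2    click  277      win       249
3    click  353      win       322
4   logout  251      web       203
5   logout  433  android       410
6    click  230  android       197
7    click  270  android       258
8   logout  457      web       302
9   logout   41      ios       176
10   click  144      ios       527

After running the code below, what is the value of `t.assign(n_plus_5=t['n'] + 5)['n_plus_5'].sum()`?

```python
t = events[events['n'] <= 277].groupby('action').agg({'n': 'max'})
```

538

filter rows where n <= 277:
    action    n   device  duration
0   logout  107      web       570
2    click  277      win       249
4   logout  251      web       203
6    click  230  android       197
7    click  270  android       258
9   logout   41      ios       176
10   click  144      ios       527
group by action, max of n:
          n
action     
click   277
logout  251
add column n_plus_5 = t['n'] + 5:
          n  n_plus_5
action               
click   277       282
logout  251       256
So sum() = 538.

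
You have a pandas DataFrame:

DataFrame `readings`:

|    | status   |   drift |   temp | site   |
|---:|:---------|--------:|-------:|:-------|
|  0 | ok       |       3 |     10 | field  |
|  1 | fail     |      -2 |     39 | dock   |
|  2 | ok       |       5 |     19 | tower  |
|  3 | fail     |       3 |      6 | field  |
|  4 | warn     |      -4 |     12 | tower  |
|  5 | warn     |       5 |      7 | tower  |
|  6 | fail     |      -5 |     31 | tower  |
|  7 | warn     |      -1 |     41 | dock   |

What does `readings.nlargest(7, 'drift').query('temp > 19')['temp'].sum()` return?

80

take 7 rows with largest drift:
  status  drift  temp   site
2     ok      5    19  tower
5   warn      5     7  tower
0     ok      3    10  field
3   fail      3     6  field
7   warn     -1    41   dock
1   fail     -2    39   dock
4   warn     -4    12  tower
filter rows where temp > 19:
  status  drift  temp  site
7   warn     -1    41  dock
1   fail     -2    39  dock
So sum() = 80.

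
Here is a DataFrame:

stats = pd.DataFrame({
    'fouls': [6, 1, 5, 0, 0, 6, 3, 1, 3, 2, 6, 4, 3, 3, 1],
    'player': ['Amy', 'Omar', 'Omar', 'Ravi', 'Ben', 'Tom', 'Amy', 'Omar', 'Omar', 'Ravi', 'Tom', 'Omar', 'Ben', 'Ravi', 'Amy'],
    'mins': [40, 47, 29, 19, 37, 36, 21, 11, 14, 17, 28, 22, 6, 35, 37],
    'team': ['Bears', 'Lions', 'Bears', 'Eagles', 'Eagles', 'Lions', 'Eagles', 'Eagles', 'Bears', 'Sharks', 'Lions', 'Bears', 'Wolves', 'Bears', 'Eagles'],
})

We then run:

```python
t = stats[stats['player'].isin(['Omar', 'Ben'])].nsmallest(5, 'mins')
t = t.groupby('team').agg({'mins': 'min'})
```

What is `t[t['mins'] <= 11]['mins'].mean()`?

filter rows where player in ['Omar', 'Ben']:
    fouls player  mins    team
1       1   Omar    47   Lions
2       5   Omar    29   Bears
4       0    Ben    37  Eagles
7       1   Omar    11  Eagles
8       3   Omar    14   Bears
11      4   Omar    22   Bears
12      3    Ben     6  Wolves
take 5 rows with smallest mins:
    fouls player  mins    team
12      3    Ben     6  Wolves
7       1   Omar    11  Eagles
8       3   Omar    14   Bears
11      4   Omar    22   Bears
2       5   Omar    29   Bears
group by team, min of mins:
        mins
team        
Bears     14
Eagles    11
Wolves     6
filter rows where mins <= 11:
        mins
team        
Eagles    11
Wolves     6
Hence 8.5.

8.5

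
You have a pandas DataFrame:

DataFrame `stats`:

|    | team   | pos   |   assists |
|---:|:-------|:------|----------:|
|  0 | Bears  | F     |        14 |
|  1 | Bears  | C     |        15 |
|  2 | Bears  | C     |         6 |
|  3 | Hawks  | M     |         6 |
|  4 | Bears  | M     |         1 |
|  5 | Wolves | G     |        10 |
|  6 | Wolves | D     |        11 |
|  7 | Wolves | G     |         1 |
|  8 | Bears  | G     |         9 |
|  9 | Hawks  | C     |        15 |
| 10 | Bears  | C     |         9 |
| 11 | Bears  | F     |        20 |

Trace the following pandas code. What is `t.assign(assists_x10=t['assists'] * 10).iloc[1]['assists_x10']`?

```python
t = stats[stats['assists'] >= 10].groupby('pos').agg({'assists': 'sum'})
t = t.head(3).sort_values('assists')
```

300

filter rows where assists >= 10:
      team pos  assists
0    Bears   F       14
1    Bears   C       15
5   Wolves   G       10
6   Wolves   D       11
9    Hawks   C       15
11   Bears   F       20
group by pos, sum of assists:
     assists
pos         
C         30
D         11
F         34
G         10
take first 3 rows:
     assists
pos         
C         30
D         11
F         34
sort by assists:
     assists
pos         
D         11
C         30
F         34
add column assists_x10 = t['assists'] * 10:
     assists  assists_x10
pos                      
D         11          110
C         30          300
F         34          340
The value at position 1, column 'assists_x10' is 300.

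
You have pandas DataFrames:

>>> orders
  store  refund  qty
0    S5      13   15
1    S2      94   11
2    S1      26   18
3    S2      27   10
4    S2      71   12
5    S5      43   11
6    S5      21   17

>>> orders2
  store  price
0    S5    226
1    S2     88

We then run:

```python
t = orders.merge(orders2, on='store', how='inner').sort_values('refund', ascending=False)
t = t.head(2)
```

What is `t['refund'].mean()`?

82.5

merge on 'store' (how='inner') → 6 rows:
  store  refund  qty  price
0    S5      13   15    226
1    S2      94   11     88
2    S2      27   10     88
3    S2      71   12     88
4    S5      43   11    226
5    S5      21   17    226
sort by refund descending:
  store  refund  qty  price
1    S2      94   11     88
3    S2      71   12     88
4    S5      43   11    226
2    S2      27   10     88
5    S5      21   17    226
0    S5      13   15    226
take first 2 rows:
  store  refund  qty  price
1    S2      94   11     88
3    S2      71   12     88
So mean() = 82.5.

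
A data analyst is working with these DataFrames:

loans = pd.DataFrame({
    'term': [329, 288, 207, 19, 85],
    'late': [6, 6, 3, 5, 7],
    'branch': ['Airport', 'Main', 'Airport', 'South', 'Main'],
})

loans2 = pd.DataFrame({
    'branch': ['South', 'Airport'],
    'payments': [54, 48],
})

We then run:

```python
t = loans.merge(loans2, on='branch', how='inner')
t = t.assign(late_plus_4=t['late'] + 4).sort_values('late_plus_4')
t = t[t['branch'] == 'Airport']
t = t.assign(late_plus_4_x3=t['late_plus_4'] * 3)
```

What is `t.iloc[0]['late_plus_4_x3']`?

merge on 'branch' (how='inner') → 3 rows:
   term  late   branch  payments
0   329     6  Airport        48
1   207     3  Airport        48
2    19     5    South        54
add column late_plus_4 = t['late'] + 4:
   term  late   branch  payments  late_plus_4
0   329     6  Airport        48           10
1   207     3  Airport        48            7
2    19     5    South        54            9
sort by late_plus_4:
   term  late   branch  payments  late_plus_4
1   207     3  Airport        48            7
2    19     5    South        54            9
0   329     6  Airport        48           10
filter rows where branch == 'Airport':
   term  late   branch  payments  late_plus_4
1   207     3  Airport        48            7
0   329     6  Airport        48           10
add column late_plus_4_x3 = t['late_plus_4'] * 3:
   term  late   branch  payments  late_plus_4  late_plus_4_x3
1   207     3  Airport        48            7              21
0   329     6  Airport        48           10              30
Reading off the value at position 0, column 'late_plus_4_x3', we get 21.

21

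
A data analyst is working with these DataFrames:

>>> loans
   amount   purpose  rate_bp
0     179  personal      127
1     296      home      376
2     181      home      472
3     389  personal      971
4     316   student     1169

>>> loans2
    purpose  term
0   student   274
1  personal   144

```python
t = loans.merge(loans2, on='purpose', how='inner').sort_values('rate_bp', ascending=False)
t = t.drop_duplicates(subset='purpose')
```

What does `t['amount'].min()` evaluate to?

merge on 'purpose' (how='inner') → 3 rows:
   amount   purpose  rate_bp  term
0     179  personal      127   144
1     389  personal      971   144
2     316   student     1169   274
sort by rate_bp descending:
   amount   purpose  rate_bp  term
2     316   student     1169   274
1     389  personal      971   144
0     179  personal      127   144
drop duplicate purpose (keep=first):
   amount   purpose  rate_bp  term
2     316   student     1169   274
1     389  personal      971   144

316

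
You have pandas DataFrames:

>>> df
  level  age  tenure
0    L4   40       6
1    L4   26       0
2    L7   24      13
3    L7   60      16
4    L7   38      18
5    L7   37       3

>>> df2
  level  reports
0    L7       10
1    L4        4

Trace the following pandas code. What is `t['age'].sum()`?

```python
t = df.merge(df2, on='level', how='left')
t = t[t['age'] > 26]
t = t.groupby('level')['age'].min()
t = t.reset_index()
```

merge on 'level' (how='left') → 6 rows:
  level  age  tenure  reports
0    L4   40       6        4
1    L4   26       0        4
2    L7   24      13       10
3    L7   60      16       10
4    L7   38      18       10
5    L7   37       3       10
filter rows where age > 26:
  level  age  tenure  reports
0    L4   40       6        4
3    L7   60      16       10
4    L7   38      18       10
5    L7   37       3       10
group by level, min of age:
level
L4    40
L7    37
Name: age, dtype: int64
reset_index():
  level  age
0    L4   40
1    L7   37

77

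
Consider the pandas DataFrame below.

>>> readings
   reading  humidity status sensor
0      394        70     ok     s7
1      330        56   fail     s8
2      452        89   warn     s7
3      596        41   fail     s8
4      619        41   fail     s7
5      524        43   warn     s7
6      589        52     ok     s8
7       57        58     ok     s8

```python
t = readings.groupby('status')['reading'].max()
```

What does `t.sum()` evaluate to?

1732

group by status, max of reading:
status
fail    619
ok      589
warn    524
Name: reading, dtype: int64
Finally, sum of the resulting series = 1732.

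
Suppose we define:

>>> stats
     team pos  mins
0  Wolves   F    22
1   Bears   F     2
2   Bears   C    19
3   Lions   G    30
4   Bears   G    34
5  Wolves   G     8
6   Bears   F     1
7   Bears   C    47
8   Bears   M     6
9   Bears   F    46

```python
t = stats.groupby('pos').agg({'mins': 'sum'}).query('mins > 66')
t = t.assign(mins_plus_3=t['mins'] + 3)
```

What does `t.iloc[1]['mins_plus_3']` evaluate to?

group by pos, sum of mins:
     mins
pos      
C      66
F      71
G      72
M       6
filter rows where mins > 66:
     mins
pos      
F      71
G      72
add column mins_plus_3 = t['mins'] + 3:
     mins  mins_plus_3
pos                   
F      71           74
G      72           75

75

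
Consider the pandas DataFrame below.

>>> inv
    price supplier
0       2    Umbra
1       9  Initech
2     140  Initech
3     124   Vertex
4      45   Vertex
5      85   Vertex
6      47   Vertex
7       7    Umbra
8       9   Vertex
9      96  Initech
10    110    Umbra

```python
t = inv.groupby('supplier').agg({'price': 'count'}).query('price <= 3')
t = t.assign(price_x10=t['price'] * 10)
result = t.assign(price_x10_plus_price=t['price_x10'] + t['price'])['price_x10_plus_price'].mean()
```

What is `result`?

33.0

group by supplier, count of price:
          price
supplier       
Initech       3
Umbra         3
Vertex        5
filter rows where price <= 3:
          price
supplier       
Initech       3
Umbra         3
add column price_x10 = t['price'] * 10:
          price  price_x10
supplier                  
Initech       3         30
Umbra         3         30
add column price_x10_plus_price = t['price_x10'] + t['price']:
          price  price_x10  price_x10_plus_price
supplier                                        
Initech       3         30                    33
Umbra         3         30                    33
Finally, mean of column 'price_x10_plus_price' = 33.0.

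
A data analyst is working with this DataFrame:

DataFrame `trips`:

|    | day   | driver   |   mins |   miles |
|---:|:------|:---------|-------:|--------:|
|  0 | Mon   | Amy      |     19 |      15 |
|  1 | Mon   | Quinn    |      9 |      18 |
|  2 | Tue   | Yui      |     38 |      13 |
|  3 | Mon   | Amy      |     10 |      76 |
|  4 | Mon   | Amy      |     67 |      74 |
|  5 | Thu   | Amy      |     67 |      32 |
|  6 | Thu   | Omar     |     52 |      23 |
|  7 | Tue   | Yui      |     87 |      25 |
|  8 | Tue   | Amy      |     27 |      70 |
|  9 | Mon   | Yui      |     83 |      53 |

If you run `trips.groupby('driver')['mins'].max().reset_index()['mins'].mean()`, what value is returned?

group by driver, max of mins:
driver
Amy      67
Omar     52
Quinn     9
Yui      87
Name: mins, dtype: int64
reset_index():
  driver  mins
0    Amy    67
1   Omar    52
2  Quinn     9
3    Yui    87
mean of column 'mins' → 53.75

53.75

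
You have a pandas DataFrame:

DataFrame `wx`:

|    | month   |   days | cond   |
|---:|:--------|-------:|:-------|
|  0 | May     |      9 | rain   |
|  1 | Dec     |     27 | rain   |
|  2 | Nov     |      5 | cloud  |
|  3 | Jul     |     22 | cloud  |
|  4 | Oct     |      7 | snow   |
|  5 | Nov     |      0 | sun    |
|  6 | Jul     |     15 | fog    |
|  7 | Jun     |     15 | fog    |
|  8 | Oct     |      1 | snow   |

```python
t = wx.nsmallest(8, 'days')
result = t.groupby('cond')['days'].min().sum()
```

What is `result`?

take 8 rows with smallest days:
  month  days   cond
5   Nov     0    sun
8   Oct     1   snow
2   Nov     5  cloud
4   Oct     7   snow
0   May     9   rain
6   Jul    15    fog
7   Jun    15    fog
3   Jul    22  cloud
group by cond, min of days:
cond
cloud     5
fog      15
rain      9
snow      1
sun       0
Name: days, dtype: int64

30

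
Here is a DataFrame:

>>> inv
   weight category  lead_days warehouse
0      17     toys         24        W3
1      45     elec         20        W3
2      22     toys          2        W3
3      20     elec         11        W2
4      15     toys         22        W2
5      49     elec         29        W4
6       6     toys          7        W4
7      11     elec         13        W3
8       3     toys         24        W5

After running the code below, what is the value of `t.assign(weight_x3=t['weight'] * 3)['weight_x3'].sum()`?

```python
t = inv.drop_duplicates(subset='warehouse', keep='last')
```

105

drop duplicate warehouse (keep=last):
   weight category  lead_days warehouse
4      15     toys         22        W2
6       6     toys          7        W4
7      11     elec         13        W3
8       3     toys         24        W5
add column weight_x3 = t['weight'] * 3:
   weight category  lead_days warehouse  weight_x3
4      15     toys         22        W2         45
6       6     toys          7        W4         18
7      11     elec         13        W3         33
8       3     toys         24        W5          9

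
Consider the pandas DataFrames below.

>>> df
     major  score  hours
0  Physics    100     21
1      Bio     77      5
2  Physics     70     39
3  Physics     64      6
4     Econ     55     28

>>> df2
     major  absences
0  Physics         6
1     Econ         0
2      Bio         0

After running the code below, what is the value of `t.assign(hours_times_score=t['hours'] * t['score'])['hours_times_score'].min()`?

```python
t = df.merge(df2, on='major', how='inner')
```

merge on 'major' (how='inner') → 5 rows:
     major  score  hours  absences
0  Physics    100     21         6
1      Bio     77      5         0
2  Physics     70     39         6
3  Physics     64      6         6
4     Econ     55     28         0
add column hours_times_score = t['hours'] * t['score']:
     major  score  hours  absences  hours_times_score
0  Physics    100     21         6               2100
1      Bio     77      5         0                385
2  Physics     70     39         6               2730
3  Physics     64      6         6                384
4     Econ     55     28         0               1540
The min of column 'hours_times_score' is 384.

384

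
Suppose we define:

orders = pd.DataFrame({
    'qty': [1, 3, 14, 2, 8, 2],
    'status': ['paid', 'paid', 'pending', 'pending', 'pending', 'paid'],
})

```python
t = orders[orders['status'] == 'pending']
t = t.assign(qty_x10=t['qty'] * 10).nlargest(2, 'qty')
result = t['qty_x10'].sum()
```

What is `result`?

filter rows where status == 'pending':
   qty   status
2   14  pending
3    2  pending
4    8  pending
add column qty_x10 = t['qty'] * 10:
   qty   status  qty_x10
2   14  pending      140
3    2  pending       20
4    8  pending       80
take 2 rows with largest qty:
   qty   status  qty_x10
2   14  pending      140
4    8  pending       80

220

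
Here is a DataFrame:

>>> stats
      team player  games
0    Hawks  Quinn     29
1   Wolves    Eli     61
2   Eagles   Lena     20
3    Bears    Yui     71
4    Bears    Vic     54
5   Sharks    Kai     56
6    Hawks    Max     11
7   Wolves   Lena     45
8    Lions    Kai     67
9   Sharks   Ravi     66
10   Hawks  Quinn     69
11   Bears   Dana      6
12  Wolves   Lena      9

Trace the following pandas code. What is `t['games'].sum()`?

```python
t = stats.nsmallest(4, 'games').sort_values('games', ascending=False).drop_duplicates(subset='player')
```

take 4 rows with smallest games:
      team player  games
11   Bears   Dana      6
12  Wolves   Lena      9
6    Hawks    Max     11
2   Eagles   Lena     20
sort by games descending:
      team player  games
2   Eagles   Lena     20
6    Hawks    Max     11
12  Wolves   Lena      9
11   Bears   Dana      6
drop duplicate player (keep=first):
      team player  games
2   Eagles   Lena     20
6    Hawks    Max     11
11   Bears   Dana      6
sum of column 'games' → 37

37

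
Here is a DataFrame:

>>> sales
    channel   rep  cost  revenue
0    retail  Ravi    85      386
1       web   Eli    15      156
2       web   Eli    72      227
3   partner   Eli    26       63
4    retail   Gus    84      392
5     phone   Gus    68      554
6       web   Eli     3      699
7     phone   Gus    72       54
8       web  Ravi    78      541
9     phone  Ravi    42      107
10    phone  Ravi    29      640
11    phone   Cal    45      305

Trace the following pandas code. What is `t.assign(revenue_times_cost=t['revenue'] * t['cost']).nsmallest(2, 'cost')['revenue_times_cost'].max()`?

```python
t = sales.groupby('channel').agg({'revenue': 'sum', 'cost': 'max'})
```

119520

group by channel: sum(revenue), max(cost):
         revenue  cost
channel               
partner       63    26
phone       1660    72
retail       778    85
web         1623    78
add column revenue_times_cost = t['revenue'] * t['cost']:
         revenue  cost  revenue_times_cost
channel                                   
partner       63    26                1638
phone       1660    72              119520
retail       778    85               66130
web         1623    78              126594
take 2 rows with smallest cost:
         revenue  cost  revenue_times_cost
channel                                   
partner       63    26                1638
phone       1660    72              119520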